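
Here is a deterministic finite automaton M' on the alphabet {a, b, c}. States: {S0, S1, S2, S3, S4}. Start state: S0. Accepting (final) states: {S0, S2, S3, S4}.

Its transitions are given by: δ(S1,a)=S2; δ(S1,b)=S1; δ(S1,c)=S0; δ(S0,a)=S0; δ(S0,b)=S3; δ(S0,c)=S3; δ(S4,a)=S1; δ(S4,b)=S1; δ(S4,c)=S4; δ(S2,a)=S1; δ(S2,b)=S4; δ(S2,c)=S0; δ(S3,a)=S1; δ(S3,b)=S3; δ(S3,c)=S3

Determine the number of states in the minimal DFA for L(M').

5

Initial partition by acceptance: {S0,S2,S3,S4} | {S1}.
Refine {S0,S2,S3,S4} on symbol a: members go to different blocks, giving {S2,S3,S4} and {S0}.
Refine {S2,S3,S4} on symbol b: members go to different blocks, giving {S2,S3} and {S4}.
Refine {S2,S3} on symbol b: members go to different blocks, giving {S2} and {S3}.
Stable partition: {S2} | {S1} | {S0} | {S4} | {S3} — 5 equivalence classes.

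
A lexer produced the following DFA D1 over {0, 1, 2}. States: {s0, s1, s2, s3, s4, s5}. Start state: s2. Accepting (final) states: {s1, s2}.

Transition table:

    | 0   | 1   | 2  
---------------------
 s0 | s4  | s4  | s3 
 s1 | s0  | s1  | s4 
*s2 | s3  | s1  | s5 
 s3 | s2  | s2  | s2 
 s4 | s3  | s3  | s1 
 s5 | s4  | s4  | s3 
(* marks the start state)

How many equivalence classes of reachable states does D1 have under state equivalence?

5

Initial partition by acceptance: {s1,s2} | {s0,s3,s4,s5}.
Split {s0,s3,s4,s5} by δ(·,0) → {s0,s4,s5} and {s3}.
Refine {s1,s2} on symbol 0: members go to different blocks, giving {s1} and {s2}.
Refine {s0,s4,s5} on symbol 0: members go to different blocks, giving {s0,s5} and {s4}.
Stable partition: {s1} | {s0,s5} | {s3} | {s2} | {s4} — 5 equivalence classes.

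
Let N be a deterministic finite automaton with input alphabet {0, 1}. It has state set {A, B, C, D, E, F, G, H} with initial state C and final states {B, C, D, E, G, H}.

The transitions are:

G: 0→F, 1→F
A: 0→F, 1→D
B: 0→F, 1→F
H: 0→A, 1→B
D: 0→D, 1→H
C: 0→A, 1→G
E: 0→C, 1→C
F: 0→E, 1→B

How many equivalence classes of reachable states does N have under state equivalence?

6

Initial partition by acceptance: {B,C,D,E,G,H} | {A,F}.
On input 0, block {B,C,D,E,G,H} splits into {B,C,G,H} and {D,E}.
Split {B,C,G,H} by δ(·,1) → {B,G} and {C,H}.
Refine {A,F} on symbol 0: members go to different blocks, giving {A} and {F}.
Split {D,E} by δ(·,0) → {D} and {E}.
Stable partition: {B,G} | {A} | {D} | {C,H} | {F} | {E} — 6 equivalence classes.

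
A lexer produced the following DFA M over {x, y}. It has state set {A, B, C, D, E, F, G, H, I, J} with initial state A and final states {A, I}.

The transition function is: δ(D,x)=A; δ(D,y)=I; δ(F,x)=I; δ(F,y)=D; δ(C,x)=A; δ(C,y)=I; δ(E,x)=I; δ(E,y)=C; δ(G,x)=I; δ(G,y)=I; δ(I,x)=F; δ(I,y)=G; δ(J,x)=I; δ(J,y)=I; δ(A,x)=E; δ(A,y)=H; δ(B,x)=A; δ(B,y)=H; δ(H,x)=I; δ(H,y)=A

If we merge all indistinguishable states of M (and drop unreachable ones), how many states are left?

3

First remove the unreachable states {B,J}; 8 states remain.
Start with accepting vs non-accepting: {A,I} | {C,D,E,F,G,H}.
On input y, block {C,D,E,F,G,H} splits into {C,D,G,H} and {E,F}.
Stable partition: {A,I} | {C,D,G,H} | {E,F} — 3 equivalence classes.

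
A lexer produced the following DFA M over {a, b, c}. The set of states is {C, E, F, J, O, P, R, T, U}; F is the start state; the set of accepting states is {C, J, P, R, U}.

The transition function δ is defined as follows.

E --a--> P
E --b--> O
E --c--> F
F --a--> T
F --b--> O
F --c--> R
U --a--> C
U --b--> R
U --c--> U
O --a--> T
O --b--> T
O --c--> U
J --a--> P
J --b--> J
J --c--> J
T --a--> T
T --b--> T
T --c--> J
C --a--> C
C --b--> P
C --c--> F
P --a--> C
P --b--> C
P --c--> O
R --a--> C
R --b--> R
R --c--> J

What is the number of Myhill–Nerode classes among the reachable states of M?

3

Reachable states from the start: {C,F,J,O,P,R,T,U}. Unreachable: {E} — drop them.
Initial partition by acceptance: {C,J,P,R,U} | {F,O,T}.
On input c, block {C,J,P,R,U} splits into {J,R,U} and {C,P}.
No further refinement is possible. Final partition (3 blocks): {J,R,U} | {F,O,T} | {C,P}.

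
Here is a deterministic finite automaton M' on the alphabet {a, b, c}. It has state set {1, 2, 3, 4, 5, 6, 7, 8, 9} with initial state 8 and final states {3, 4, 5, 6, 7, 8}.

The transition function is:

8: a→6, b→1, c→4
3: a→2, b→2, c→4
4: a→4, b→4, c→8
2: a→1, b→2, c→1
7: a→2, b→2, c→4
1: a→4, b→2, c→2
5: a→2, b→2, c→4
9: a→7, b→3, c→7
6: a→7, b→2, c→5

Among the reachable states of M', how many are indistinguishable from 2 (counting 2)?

First remove the unreachable states {3,9}; 7 states remain.
Start with accepting vs non-accepting: {4,5,6,7,8} | {1,2}.
On input a, block {4,5,6,7,8} splits into {4,6,8} and {5,7}.
On input a, block {4,6,8} splits into {4,8} and {6}.
On input a, block {4,8} splits into {4} and {8}.
On input a, block {1,2} splits into {1} and {2}.
Stable partition: {4} | {1} | {5,7} | {6} | {8} | {2} — 6 equivalence classes.
State 2 belongs to the block {2}, which has 1 states.

1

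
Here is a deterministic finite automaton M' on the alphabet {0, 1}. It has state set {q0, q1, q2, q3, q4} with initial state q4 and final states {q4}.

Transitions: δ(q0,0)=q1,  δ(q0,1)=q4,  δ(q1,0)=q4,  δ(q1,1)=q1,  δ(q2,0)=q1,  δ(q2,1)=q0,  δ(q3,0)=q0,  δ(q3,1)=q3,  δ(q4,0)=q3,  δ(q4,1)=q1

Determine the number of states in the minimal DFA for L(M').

4

States {q2} cannot be reached from the start state, so discard them.
P0 = {q4} | {q0,q1,q3}.
On input 0, block {q0,q1,q3} splits into {q0,q3} and {q1}.
Split {q0,q3} by δ(·,0) → {q0} and {q3}.
No further refinement is possible. Final partition (4 blocks): {q4} | {q0} | {q1} | {q3}.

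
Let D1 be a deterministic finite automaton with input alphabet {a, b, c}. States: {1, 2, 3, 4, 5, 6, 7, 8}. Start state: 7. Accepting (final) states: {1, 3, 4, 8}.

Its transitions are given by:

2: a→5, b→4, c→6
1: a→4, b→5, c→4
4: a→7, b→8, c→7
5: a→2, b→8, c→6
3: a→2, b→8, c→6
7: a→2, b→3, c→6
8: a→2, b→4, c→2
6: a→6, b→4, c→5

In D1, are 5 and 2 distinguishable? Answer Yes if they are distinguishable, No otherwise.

States {1} cannot be reached from the start state, so discard them.
P0 = {3,4,8} | {2,5,6,7}.
Stable partition: {3,4,8} | {2,5,6,7} — 2 equivalence classes.
5 and 2 lie in the same block of the stable partition, so they are equivalent — no string distinguishes them.

No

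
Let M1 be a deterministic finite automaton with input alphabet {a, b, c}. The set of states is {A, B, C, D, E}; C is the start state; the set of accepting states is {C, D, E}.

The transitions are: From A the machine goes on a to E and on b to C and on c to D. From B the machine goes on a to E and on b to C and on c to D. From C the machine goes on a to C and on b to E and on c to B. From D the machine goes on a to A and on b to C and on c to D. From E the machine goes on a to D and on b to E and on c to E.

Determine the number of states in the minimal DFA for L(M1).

P0 = {C,D,E} | {A,B}.
Refine {C,D,E} on symbol a: members go to different blocks, giving {C,E} and {D}.
Refine {C,E} on symbol a: members go to different blocks, giving {C} and {E}.
Stable partition: {C} | {A,B} | {D} | {E} — 4 equivalence classes.

4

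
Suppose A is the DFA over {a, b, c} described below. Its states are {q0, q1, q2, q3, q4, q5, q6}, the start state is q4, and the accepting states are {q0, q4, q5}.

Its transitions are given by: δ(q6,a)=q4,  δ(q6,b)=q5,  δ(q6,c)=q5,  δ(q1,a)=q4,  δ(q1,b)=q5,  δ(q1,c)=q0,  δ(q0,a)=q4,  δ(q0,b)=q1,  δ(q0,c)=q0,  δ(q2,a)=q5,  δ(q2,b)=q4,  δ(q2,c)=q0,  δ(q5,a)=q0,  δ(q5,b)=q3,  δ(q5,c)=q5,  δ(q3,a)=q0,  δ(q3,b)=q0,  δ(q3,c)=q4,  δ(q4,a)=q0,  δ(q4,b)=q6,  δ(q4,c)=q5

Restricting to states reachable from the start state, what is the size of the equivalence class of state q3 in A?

States {q2} cannot be reached from the start state, so discard them.
P0 = {q0,q4,q5} | {q1,q3,q6}.
No further refinement is possible. Final partition (2 blocks): {q0,q4,q5} | {q1,q3,q6}.
The equivalence class containing q3 is {q1,q3,q6}, of size 3.

3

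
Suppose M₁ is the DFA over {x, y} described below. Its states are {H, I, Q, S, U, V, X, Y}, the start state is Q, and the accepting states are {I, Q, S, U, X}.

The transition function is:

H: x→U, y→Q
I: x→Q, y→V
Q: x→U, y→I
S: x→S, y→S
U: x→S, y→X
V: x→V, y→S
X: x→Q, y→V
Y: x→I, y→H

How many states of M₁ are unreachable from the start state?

No path from Q leads to H, Y; the other 6 states are all reachable.

2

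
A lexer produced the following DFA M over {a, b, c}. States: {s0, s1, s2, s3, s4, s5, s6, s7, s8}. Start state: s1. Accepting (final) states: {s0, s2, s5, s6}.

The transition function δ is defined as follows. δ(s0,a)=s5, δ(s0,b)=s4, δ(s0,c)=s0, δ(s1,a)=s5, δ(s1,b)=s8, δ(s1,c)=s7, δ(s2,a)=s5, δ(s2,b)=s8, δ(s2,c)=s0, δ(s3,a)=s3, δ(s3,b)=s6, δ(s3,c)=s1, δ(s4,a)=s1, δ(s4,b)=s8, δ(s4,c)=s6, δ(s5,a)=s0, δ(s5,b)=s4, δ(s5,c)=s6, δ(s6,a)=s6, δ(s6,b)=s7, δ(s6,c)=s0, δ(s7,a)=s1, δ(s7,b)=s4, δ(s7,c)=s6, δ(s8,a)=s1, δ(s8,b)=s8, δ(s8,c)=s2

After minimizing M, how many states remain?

States {s3} cannot be reached from the start state, so discard them.
Initial partition by acceptance: {s0,s2,s5,s6} | {s1,s4,s7,s8}.
Refine {s1,s4,s7,s8} on symbol a: members go to different blocks, giving {s4,s7,s8} and {s1}.
Stable partition: {s0,s2,s5,s6} | {s4,s7,s8} | {s1} — 3 equivalence classes.

3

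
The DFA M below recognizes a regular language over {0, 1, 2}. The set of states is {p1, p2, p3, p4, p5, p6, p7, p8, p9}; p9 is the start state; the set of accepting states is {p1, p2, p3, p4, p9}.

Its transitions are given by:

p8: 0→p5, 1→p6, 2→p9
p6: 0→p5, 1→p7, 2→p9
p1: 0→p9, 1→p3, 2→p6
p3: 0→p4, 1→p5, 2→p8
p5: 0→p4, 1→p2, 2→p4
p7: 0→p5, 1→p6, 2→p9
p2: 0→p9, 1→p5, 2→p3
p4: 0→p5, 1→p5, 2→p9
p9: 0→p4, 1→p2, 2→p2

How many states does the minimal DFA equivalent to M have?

States {p1} cannot be reached from the start state, so discard them.
Start with accepting vs non-accepting: {p2,p3,p4,p9} | {p5,p6,p7,p8}.
Refine {p2,p3,p4,p9} on symbol 0: members go to different blocks, giving {p2,p3,p9} and {p4}.
Split {p2,p3,p9} by δ(·,0) → {p3,p9} and {p2}.
Split {p3,p9} by δ(·,1) → {p3} and {p9}.
Split {p5,p6,p7,p8} by δ(·,0) → {p6,p7,p8} and {p5}.
Stable partition: {p3} | {p6,p7,p8} | {p4} | {p2} | {p9} | {p5} — 6 equivalence classes.

6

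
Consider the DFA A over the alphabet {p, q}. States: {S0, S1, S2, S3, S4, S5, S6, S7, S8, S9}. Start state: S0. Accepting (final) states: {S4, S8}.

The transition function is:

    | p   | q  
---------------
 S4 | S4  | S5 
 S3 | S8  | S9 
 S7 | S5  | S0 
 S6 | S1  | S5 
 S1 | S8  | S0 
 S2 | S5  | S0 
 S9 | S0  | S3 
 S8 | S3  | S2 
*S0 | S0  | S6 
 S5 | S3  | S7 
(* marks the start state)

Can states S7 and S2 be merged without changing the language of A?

Yes

States {S4} cannot be reached from the start state, so discard them.
P0 = {S8} | {S0,S1,S2,S3,S5,S6,S7,S9}.
On input p, block {S0,S1,S2,S3,S5,S6,S7,S9} splits into {S0,S2,S5,S6,S7,S9} and {S1,S3}.
Split {S0,S2,S5,S6,S7,S9} by δ(·,p) → {S0,S2,S7,S9} and {S5,S6}.
On input p, block {S0,S2,S7,S9} splits into {S0,S9} and {S2,S7}.
On input q, block {S0,S9} splits into {S0} and {S9}.
Split {S1,S3} by δ(·,q) → {S1} and {S3}.
Split {S5,S6} by δ(·,p) → {S5} and {S6}.
No further refinement is possible. Final partition (8 blocks): {S8} | {S0} | {S1} | {S5} | {S2,S7} | {S9} | {S3} | {S6}.
S7 and S2 lie in the same block of the stable partition, so they are equivalent — no string distinguishes them.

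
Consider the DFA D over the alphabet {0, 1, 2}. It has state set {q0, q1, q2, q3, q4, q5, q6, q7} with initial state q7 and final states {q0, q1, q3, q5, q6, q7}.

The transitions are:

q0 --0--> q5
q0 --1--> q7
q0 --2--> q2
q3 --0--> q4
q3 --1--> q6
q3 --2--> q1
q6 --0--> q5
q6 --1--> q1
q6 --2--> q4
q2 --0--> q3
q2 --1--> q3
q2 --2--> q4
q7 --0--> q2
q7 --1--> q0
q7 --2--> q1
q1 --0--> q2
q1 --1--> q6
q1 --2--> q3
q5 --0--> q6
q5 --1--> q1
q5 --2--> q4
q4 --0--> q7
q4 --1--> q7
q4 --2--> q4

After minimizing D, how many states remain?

3

Initial partition by acceptance: {q0,q1,q3,q5,q6,q7} | {q2,q4}.
On input 0, block {q0,q1,q3,q5,q6,q7} splits into {q0,q5,q6} and {q1,q3,q7}.
No further refinement is possible. Final partition (3 blocks): {q0,q5,q6} | {q2,q4} | {q1,q3,q7}.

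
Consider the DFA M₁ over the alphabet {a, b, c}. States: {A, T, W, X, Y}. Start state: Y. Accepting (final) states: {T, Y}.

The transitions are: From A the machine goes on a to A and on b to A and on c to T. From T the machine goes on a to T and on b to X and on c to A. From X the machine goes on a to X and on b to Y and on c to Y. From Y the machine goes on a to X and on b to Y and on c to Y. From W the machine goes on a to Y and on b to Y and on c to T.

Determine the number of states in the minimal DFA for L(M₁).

First remove the unreachable states {A,T,W}; 2 states remain.
Start with accepting vs non-accepting: {Y} | {X}.
The partition is now stable with 2 blocks: {Y} | {X}.

2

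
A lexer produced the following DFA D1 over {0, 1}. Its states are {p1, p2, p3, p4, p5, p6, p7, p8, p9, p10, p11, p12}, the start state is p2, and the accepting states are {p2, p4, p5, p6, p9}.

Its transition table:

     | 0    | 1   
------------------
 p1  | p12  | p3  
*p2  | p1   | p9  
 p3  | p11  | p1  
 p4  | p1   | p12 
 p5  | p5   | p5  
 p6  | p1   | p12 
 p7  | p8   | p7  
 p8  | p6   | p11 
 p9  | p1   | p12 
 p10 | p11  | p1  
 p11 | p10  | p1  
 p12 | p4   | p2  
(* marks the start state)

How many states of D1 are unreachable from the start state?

BFS from p2 reaches {p1, p2, p3, p4, p9, p10, p11, p12}; the 4 state(s) p5, p6, p7, p8 are never visited.

4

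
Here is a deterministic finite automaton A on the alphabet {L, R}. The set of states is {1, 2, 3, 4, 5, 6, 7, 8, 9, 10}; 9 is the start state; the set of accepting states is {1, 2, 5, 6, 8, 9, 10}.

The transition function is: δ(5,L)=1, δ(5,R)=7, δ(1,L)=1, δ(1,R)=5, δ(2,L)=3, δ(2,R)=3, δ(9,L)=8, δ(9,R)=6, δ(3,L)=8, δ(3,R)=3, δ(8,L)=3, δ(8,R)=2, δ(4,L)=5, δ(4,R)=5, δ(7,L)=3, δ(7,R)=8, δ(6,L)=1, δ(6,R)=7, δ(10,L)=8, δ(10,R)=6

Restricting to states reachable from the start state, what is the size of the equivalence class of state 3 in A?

1

States {4,10} cannot be reached from the start state, so discard them.
Initial partition by acceptance: {1,2,5,6,8,9} | {3,7}.
Refine {1,2,5,6,8,9} on symbol L: members go to different blocks, giving {1,5,6,9} and {2,8}.
Split {1,5,6,9} by δ(·,L) → {1,5,6} and {9}.
On input R, block {1,5,6} splits into {5,6} and {1}.
Split {3,7} by δ(·,L) → {3} and {7}.
Refine {2,8} on symbol R: members go to different blocks, giving {2} and {8}.
The partition is now stable with 7 blocks: {5,6} | {3} | {2} | {9} | {1} | {7} | {8}.
The equivalence class containing 3 is {3}, of size 1.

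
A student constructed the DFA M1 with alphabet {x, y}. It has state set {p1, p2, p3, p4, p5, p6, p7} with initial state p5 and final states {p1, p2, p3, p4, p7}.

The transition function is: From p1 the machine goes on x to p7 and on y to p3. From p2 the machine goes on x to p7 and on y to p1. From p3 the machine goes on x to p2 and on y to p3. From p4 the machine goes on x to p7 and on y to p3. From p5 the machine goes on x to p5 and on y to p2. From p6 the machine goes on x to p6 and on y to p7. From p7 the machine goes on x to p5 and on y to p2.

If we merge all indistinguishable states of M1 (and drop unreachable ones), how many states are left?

5

States {p4,p6} cannot be reached from the start state, so discard them.
Initial partition by acceptance: {p1,p2,p3,p7} | {p5}.
Split {p1,p2,p3,p7} by δ(·,x) → {p1,p2,p3} and {p7}.
On input x, block {p1,p2,p3} splits into {p1,p2} and {p3}.
On input y, block {p1,p2} splits into {p1} and {p2}.
No further refinement is possible. Final partition (5 blocks): {p1} | {p5} | {p7} | {p3} | {p2}.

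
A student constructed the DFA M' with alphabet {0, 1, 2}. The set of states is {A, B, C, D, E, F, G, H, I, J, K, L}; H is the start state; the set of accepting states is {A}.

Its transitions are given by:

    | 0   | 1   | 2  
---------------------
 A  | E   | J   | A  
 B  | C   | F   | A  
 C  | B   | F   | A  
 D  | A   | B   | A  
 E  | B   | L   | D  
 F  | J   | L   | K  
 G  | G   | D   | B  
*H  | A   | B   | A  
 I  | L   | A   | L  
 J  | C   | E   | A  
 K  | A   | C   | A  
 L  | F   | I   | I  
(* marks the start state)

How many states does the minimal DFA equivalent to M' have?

6

Reachable states from the start: {A,B,C,D,E,F,H,I,J,K,L}. Unreachable: {G} — drop them.
Initial partition by acceptance: {A} | {B,C,D,E,F,H,I,J,K,L}.
On input 0, block {B,C,D,E,F,H,I,J,K,L} splits into {B,C,E,F,I,J,L} and {D,H,K}.
On input 1, block {B,C,E,F,I,J,L} splits into {B,C,E,F,J,L} and {I}.
Split {B,C,E,F,J,L} by δ(·,1) → {B,C,E,F,J} and {L}.
On input 1, block {B,C,E,F,J} splits into {B,C,J} and {E,F}.
No further refinement is possible. Final partition (6 blocks): {A} | {B,C,J} | {D,H,K} | {I} | {L} | {E,F}.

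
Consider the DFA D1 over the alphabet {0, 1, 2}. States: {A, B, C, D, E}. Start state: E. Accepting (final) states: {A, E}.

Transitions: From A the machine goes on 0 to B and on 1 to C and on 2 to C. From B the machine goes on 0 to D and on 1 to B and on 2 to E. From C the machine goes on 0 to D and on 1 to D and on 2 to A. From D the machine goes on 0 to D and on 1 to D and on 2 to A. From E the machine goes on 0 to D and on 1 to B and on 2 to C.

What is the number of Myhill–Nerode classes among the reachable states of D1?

All states are reachable from the start state.
Initial partition by acceptance: {A,E} | {B,C,D}.
The partition is now stable with 2 blocks: {A,E} | {B,C,D}.

2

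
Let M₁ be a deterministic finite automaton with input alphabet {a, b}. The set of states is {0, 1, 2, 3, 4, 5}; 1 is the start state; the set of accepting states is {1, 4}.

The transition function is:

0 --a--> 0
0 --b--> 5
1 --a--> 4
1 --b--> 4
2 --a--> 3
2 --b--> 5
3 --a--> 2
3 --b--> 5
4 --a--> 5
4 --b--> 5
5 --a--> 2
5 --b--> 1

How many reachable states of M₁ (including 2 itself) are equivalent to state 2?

First remove the unreachable states {0}; 5 states remain.
Initial partition by acceptance: {1,4} | {2,3,5}.
On input a, block {1,4} splits into {1} and {4}.
Split {2,3,5} by δ(·,b) → {2,3} and {5}.
Stable partition: {1} | {2,3} | {4} | {5} — 4 equivalence classes.
The equivalence class containing 2 is {2,3}, of size 2.

2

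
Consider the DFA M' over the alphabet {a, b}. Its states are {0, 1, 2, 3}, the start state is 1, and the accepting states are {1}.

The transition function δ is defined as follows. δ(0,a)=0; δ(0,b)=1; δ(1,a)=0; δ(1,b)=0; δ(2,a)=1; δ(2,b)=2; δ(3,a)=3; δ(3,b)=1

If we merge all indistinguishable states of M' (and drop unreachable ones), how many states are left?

First remove the unreachable states {2,3}; 2 states remain.
Initial partition by acceptance: {1} | {0}.
The partition is now stable with 2 blocks: {1} | {0}.

2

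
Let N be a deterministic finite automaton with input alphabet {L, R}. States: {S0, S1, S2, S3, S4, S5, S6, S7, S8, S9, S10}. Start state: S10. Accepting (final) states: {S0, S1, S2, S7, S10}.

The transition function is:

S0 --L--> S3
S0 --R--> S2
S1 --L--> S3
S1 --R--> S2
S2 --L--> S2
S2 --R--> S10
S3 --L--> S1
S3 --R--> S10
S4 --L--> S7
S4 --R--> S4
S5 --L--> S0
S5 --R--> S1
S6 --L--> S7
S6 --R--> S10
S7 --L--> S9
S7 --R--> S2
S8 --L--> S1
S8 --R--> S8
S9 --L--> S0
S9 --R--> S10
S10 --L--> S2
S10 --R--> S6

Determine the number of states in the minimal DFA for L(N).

Reachable states from the start: {S0,S1,S2,S3,S6,S7,S9,S10}. Unreachable: {S4,S5,S8} — drop them.
Initial partition by acceptance: {S0,S1,S2,S7,S10} | {S3,S6,S9}.
On input L, block {S0,S1,S2,S7,S10} splits into {S0,S1,S7} and {S2,S10}.
Refine {S2,S10} on symbol R: members go to different blocks, giving {S2} and {S10}.
Stable partition: {S0,S1,S7} | {S3,S6,S9} | {S2} | {S10} — 4 equivalence classes.

4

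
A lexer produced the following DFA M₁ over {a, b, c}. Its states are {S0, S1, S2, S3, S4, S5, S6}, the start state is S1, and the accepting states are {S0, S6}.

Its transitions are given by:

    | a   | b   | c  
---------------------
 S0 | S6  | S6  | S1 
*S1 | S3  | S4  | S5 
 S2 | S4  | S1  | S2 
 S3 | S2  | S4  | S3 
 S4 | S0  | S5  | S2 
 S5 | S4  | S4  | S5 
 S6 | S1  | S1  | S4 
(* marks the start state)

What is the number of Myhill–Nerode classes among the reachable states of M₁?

7

All states are reachable from the start state.
P0 = {S0,S6} | {S1,S2,S3,S4,S5}.
Refine {S0,S6} on symbol a: members go to different blocks, giving {S0} and {S6}.
On input a, block {S1,S2,S3,S4,S5} splits into {S1,S2,S3,S5} and {S4}.
On input a, block {S1,S2,S3,S5} splits into {S1,S3} and {S2,S5}.
Refine {S1,S3} on symbol a: members go to different blocks, giving {S1} and {S3}.
Refine {S2,S5} on symbol b: members go to different blocks, giving {S2} and {S5}.
Stable partition: {S0} | {S1} | {S6} | {S4} | {S2} | {S3} | {S5} — 7 equivalence classes.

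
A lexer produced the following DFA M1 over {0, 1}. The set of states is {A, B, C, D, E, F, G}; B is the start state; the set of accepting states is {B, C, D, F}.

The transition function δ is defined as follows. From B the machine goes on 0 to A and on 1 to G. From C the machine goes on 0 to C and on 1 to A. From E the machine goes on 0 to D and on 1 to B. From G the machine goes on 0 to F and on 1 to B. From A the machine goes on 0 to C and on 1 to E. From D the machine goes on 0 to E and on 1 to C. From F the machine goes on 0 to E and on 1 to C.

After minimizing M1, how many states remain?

5

Every state is reachable, so we keep all 7.
P0 = {B,C,D,F} | {A,E,G}.
On input 0, block {B,C,D,F} splits into {B,D,F} and {C}.
Refine {B,D,F} on symbol 1: members go to different blocks, giving {D,F} and {B}.
Split {A,E,G} by δ(·,0) → {E,G} and {A}.
No further refinement is possible. Final partition (5 blocks): {D,F} | {E,G} | {C} | {B} | {A}.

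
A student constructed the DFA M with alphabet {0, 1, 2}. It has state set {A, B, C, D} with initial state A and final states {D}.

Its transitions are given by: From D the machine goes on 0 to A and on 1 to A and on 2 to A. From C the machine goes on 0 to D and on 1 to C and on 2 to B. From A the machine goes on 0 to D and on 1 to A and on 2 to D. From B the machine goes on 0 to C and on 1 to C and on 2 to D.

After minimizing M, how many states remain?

2

Reachable states from the start: {A,D}. Unreachable: {B,C} — drop them.
Initial partition by acceptance: {D} | {A}.
Stable partition: {D} | {A} — 2 equivalence classes.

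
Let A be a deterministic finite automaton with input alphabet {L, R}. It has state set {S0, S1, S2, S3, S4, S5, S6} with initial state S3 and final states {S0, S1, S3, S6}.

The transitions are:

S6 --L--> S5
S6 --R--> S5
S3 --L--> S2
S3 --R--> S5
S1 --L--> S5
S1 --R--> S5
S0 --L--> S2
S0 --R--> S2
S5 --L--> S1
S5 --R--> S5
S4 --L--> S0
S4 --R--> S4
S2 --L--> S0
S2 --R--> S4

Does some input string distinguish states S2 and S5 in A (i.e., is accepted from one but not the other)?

No

First remove the unreachable states {S6}; 6 states remain.
P0 = {S0,S1,S3} | {S2,S4,S5}.
No further refinement is possible. Final partition (2 blocks): {S0,S1,S3} | {S2,S4,S5}.
S2 and S5 lie in the same block of the stable partition, so they are equivalent — no string distinguishes them.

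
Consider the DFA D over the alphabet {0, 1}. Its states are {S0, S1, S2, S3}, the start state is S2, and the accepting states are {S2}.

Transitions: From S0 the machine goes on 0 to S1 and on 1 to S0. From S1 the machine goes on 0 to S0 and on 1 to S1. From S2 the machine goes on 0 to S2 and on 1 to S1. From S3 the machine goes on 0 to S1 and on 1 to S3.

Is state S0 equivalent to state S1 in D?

Reachable states from the start: {S0,S1,S2}. Unreachable: {S3} — drop them.
Initial partition by acceptance: {S2} | {S0,S1}.
No further refinement is possible. Final partition (2 blocks): {S2} | {S0,S1}.
S0 and S1 lie in the same block of the stable partition, so they are equivalent — no string distinguishes them.

Yes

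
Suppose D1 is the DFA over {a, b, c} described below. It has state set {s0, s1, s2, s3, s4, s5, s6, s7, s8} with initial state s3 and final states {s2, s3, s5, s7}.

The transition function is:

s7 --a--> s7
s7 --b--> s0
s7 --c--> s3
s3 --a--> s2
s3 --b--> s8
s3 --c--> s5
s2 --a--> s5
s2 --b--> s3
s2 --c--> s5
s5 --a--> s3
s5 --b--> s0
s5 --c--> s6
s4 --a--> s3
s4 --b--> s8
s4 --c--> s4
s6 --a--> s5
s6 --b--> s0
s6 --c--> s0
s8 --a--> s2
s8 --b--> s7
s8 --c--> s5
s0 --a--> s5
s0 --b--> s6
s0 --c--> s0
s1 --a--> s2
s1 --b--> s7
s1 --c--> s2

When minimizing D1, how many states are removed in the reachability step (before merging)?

2

BFS from s3 reaches {s0, s2, s3, s5, s6, s7, s8}; the 2 state(s) s1, s4 are never visited.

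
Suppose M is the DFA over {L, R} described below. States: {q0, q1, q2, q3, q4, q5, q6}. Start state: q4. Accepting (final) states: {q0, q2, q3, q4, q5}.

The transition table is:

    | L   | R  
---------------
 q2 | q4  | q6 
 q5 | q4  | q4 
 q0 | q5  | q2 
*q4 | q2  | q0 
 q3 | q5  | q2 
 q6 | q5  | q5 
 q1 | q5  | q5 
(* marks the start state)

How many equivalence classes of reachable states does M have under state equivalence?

States {q1,q3} cannot be reached from the start state, so discard them.
Initial partition by acceptance: {q0,q2,q4,q5} | {q6}.
Refine {q0,q2,q4,q5} on symbol R: members go to different blocks, giving {q0,q4,q5} and {q2}.
Refine {q0,q4,q5} on symbol L: members go to different blocks, giving {q0,q5} and {q4}.
On input L, block {q0,q5} splits into {q0} and {q5}.
Stable partition: {q0} | {q6} | {q2} | {q4} | {q5} — 5 equivalence classes.

5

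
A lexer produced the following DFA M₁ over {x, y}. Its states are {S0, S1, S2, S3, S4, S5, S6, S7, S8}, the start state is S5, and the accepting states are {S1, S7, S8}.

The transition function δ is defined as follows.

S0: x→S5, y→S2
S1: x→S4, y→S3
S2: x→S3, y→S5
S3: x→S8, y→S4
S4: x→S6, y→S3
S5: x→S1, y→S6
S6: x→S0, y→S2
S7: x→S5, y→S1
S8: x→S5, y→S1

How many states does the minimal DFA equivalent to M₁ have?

States {S7} cannot be reached from the start state, so discard them.
Initial partition by acceptance: {S1,S8} | {S0,S2,S3,S4,S5,S6}.
On input y, block {S1,S8} splits into {S1} and {S8}.
On input x, block {S0,S2,S3,S4,S5,S6} splits into {S0,S2,S4,S6} and {S3} and {S5}.
On input x, block {S0,S2,S4,S6} splits into {S4,S6} and {S0} and {S2}.
Refine {S4,S6} on symbol x: members go to different blocks, giving {S4} and {S6}.
Stable partition: {S1} | {S4} | {S8} | {S3} | {S5} | {S0} | {S2} | {S6} — 8 equivalence classes.

8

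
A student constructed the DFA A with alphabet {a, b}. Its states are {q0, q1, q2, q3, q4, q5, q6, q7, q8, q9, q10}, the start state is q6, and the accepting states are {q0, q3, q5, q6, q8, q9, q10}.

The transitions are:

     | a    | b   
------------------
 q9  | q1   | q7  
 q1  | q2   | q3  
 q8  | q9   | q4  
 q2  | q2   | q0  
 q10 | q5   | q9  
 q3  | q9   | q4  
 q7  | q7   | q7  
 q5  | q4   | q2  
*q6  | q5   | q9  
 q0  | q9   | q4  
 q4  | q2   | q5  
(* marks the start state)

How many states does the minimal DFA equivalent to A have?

7

States {q8,q10} cannot be reached from the start state, so discard them.
Initial partition by acceptance: {q0,q3,q5,q6,q9} | {q1,q2,q4,q7}.
Split {q0,q3,q5,q6,q9} by δ(·,a) → {q0,q3,q6} and {q5,q9}.
Split {q0,q3,q6} by δ(·,b) → {q0,q3} and {q6}.
On input b, block {q1,q2,q4,q7} splits into {q1,q2} and {q4} and {q7}.
On input a, block {q5,q9} splits into {q5} and {q9}.
The partition is now stable with 7 blocks: {q0,q3} | {q1,q2} | {q5} | {q6} | {q4} | {q7} | {q9}.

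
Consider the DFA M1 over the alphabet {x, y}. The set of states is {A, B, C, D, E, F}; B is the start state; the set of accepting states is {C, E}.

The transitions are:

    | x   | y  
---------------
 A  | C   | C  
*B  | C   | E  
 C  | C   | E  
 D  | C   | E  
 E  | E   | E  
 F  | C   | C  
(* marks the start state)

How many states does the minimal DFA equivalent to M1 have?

2

States {A,D,F} cannot be reached from the start state, so discard them.
Initial partition by acceptance: {C,E} | {B}.
No further refinement is possible. Final partition (2 blocks): {C,E} | {B}.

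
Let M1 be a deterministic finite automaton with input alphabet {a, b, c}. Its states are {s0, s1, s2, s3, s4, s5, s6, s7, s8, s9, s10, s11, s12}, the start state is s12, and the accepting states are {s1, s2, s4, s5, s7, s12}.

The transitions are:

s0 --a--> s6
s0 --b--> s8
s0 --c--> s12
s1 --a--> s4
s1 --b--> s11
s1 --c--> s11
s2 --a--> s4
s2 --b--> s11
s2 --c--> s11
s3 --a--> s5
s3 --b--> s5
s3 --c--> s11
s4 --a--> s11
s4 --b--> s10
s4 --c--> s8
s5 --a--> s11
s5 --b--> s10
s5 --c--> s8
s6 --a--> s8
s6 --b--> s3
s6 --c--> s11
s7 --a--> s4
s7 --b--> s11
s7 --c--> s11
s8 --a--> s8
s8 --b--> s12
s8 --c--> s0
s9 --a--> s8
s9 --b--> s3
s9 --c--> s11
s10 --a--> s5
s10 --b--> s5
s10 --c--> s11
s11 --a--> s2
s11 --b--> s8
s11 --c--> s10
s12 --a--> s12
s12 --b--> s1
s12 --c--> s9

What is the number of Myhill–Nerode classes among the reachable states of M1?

Reachable states from the start: {s0,s1,s2,s3,s4,s5,s6,s8,s9,s10,s11,s12}. Unreachable: {s7} — drop them.
P0 = {s1,s2,s4,s5,s12} | {s0,s3,s6,s8,s9,s10,s11}.
Split {s1,s2,s4,s5,s12} by δ(·,a) → {s1,s2,s12} and {s4,s5}.
On input a, block {s1,s2,s12} splits into {s1,s2} and {s12}.
On input a, block {s0,s3,s6,s8,s9,s10,s11} splits into {s0,s6,s8,s9} and {s3,s10} and {s11}.
On input b, block {s0,s6,s8,s9} splits into {s6,s9} and {s0} and {s8}.
Stable partition: {s1,s2} | {s6,s9} | {s4,s5} | {s12} | {s3,s10} | {s11} | {s0} | {s8} — 8 equivalence classes.

8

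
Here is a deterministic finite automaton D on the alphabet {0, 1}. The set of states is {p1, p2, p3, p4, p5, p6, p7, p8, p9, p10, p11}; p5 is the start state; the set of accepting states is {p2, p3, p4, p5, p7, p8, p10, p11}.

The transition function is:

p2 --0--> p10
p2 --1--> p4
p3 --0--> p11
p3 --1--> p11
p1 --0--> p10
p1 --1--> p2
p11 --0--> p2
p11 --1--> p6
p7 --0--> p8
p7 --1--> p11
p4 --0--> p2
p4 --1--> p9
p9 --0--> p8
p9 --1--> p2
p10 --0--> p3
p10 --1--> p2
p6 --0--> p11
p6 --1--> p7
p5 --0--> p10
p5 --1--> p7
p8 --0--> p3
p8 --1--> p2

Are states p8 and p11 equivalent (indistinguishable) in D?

No

First remove the unreachable states {p1}; 10 states remain.
P0 = {p2,p3,p4,p5,p7,p8,p10,p11} | {p6,p9}.
On input 1, block {p2,p3,p4,p5,p7,p8,p10,p11} splits into {p2,p3,p5,p7,p8,p10} and {p4,p11}.
Refine {p2,p3,p5,p7,p8,p10} on symbol 0: members go to different blocks, giving {p2,p5,p7,p8,p10} and {p3}.
Split {p2,p5,p7,p8,p10} by δ(·,0) → {p2,p5,p7} and {p8,p10}.
On input 1, block {p2,p5,p7} splits into {p2,p7} and {p5}.
Split {p6,p9} by δ(·,0) → {p6} and {p9}.
Refine {p4,p11} on symbol 1: members go to different blocks, giving {p4} and {p11}.
Refine {p2,p7} on symbol 1: members go to different blocks, giving {p2} and {p7}.
The partition is now stable with 9 blocks: {p2} | {p6} | {p4} | {p3} | {p8,p10} | {p5} | {p9} | {p11} | {p7}.
p8 and p11 end up in different blocks, so they are distinguishable. For instance, the string '1' is accepted from only p8.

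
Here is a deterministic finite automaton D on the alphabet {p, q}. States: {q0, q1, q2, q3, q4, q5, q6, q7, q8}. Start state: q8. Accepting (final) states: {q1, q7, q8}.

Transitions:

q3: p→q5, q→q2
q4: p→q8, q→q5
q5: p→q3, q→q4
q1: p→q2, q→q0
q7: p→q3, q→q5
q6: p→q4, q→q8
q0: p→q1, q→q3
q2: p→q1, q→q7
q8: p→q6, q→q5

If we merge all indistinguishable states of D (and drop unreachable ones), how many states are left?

9

Every state is reachable, so we keep all 9.
Initial partition by acceptance: {q1,q7,q8} | {q0,q2,q3,q4,q5,q6}.
Split {q0,q2,q3,q4,q5,q6} by δ(·,p) → {q0,q2,q4} and {q3,q5,q6}.
On input p, block {q1,q7,q8} splits into {q7,q8} and {q1}.
Split {q0,q2,q4} by δ(·,p) → {q0,q2} and {q4}.
Refine {q0,q2} on symbol q: members go to different blocks, giving {q0} and {q2}.
Split {q3,q5,q6} by δ(·,p) → {q3,q5} and {q6}.
On input p, block {q7,q8} splits into {q7} and {q8}.
Split {q3,q5} by δ(·,q) → {q3} and {q5}.
The partition is now stable with 9 blocks: {q7} | {q0} | {q3} | {q1} | {q4} | {q2} | {q6} | {q8} | {q5}.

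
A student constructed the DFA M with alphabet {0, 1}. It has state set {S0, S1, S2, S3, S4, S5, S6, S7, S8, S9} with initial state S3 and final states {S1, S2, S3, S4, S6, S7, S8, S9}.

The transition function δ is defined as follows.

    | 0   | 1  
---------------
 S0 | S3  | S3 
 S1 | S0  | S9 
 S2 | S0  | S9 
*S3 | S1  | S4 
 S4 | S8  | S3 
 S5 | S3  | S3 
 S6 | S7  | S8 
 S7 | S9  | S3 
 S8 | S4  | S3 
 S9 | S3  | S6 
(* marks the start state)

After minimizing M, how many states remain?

States {S2,S5} cannot be reached from the start state, so discard them.
Initial partition by acceptance: {S1,S3,S4,S6,S7,S8,S9} | {S0}.
On input 0, block {S1,S3,S4,S6,S7,S8,S9} splits into {S3,S4,S6,S7,S8,S9} and {S1}.
On input 0, block {S3,S4,S6,S7,S8,S9} splits into {S4,S6,S7,S8,S9} and {S3}.
On input 0, block {S4,S6,S7,S8,S9} splits into {S4,S6,S7,S8} and {S9}.
Refine {S4,S6,S7,S8} on symbol 0: members go to different blocks, giving {S4,S6,S8} and {S7}.
Split {S4,S6,S8} by δ(·,0) → {S4,S8} and {S6}.
The partition is now stable with 7 blocks: {S4,S8} | {S0} | {S1} | {S3} | {S9} | {S7} | {S6}.

7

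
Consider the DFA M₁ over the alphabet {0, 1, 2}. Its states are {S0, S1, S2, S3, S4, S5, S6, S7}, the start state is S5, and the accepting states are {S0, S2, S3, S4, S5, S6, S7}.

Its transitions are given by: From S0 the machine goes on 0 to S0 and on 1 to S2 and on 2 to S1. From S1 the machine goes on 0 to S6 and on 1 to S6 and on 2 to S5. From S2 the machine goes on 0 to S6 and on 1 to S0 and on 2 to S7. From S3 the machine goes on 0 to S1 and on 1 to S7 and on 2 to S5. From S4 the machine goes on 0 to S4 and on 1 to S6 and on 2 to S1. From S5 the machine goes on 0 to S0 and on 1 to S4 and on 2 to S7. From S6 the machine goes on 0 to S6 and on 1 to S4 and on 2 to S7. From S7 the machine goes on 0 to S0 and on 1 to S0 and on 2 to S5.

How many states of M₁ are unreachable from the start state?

Starting at S5 and following transitions, the reachable set is {S0, S1, S2, S4, S5, S6, S7}. That leaves S3 unreachable — 1 in total.

1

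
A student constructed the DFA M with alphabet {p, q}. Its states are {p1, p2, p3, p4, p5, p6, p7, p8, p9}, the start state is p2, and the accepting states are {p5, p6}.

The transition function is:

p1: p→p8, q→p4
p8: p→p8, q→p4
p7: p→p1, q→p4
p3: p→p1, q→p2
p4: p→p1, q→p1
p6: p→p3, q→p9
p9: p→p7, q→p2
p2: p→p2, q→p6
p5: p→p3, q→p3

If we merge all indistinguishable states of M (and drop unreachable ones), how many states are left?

States {p5} cannot be reached from the start state, so discard them.
Start with accepting vs non-accepting: {p6} | {p1,p2,p3,p4,p7,p8,p9}.
Refine {p1,p2,p3,p4,p7,p8,p9} on symbol q: members go to different blocks, giving {p1,p3,p4,p7,p8,p9} and {p2}.
On input q, block {p1,p3,p4,p7,p8,p9} splits into {p1,p4,p7,p8} and {p3,p9}.
The partition is now stable with 4 blocks: {p6} | {p1,p4,p7,p8} | {p2} | {p3,p9}.

4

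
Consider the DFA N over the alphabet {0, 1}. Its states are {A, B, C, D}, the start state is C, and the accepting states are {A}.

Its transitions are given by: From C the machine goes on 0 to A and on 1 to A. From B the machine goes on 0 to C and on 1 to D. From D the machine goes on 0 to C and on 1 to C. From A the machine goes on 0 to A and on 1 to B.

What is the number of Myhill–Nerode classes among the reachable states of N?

Every state is reachable, so we keep all 4.
P0 = {A} | {B,C,D}.
Split {B,C,D} by δ(·,0) → {B,D} and {C}.
Refine {B,D} on symbol 1: members go to different blocks, giving {B} and {D}.
No further refinement is possible. Final partition (4 blocks): {A} | {B} | {C} | {D}.

4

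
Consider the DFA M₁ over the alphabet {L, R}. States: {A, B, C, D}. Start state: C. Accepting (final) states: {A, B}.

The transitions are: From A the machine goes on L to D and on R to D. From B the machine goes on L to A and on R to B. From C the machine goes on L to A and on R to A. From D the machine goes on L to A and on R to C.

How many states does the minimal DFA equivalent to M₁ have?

Reachable states from the start: {A,C,D}. Unreachable: {B} — drop them.
Start with accepting vs non-accepting: {A} | {C,D}.
Refine {C,D} on symbol R: members go to different blocks, giving {C} and {D}.
Stable partition: {A} | {C} | {D} — 3 equivalence classes.

3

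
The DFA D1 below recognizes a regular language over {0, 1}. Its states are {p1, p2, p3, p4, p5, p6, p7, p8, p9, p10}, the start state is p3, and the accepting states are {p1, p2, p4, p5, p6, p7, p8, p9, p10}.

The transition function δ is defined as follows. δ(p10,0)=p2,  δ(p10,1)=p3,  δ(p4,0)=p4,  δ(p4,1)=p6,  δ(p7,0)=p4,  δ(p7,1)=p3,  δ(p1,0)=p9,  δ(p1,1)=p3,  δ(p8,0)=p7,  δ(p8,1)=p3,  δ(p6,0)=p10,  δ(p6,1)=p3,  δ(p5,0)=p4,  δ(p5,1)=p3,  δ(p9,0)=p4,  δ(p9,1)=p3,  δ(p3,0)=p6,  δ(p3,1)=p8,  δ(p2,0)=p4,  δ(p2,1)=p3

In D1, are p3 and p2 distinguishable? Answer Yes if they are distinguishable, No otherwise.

First remove the unreachable states {p1,p5,p9}; 7 states remain.
Initial partition by acceptance: {p2,p4,p6,p7,p8,p10} | {p3}.
Split {p2,p4,p6,p7,p8,p10} by δ(·,1) → {p2,p6,p7,p8,p10} and {p4}.
Refine {p2,p6,p7,p8,p10} on symbol 0: members go to different blocks, giving {p6,p8,p10} and {p2,p7}.
On input 0, block {p6,p8,p10} splits into {p8,p10} and {p6}.
No further refinement is possible. Final partition (5 blocks): {p8,p10} | {p3} | {p4} | {p2,p7} | {p6}.
p3 and p2 end up in different blocks, so they are distinguishable. For instance, the string 'ε' is accepted from only p2.

Yes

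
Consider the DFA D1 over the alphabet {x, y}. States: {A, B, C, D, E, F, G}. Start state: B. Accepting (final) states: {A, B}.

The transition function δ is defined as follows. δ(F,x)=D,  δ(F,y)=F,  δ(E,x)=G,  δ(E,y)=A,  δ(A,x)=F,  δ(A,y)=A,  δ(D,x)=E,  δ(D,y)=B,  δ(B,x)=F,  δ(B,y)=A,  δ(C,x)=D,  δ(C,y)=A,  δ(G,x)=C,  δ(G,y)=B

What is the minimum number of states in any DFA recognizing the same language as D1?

3

Start with accepting vs non-accepting: {A,B} | {C,D,E,F,G}.
On input y, block {C,D,E,F,G} splits into {C,D,E,G} and {F}.
No further refinement is possible. Final partition (3 blocks): {A,B} | {C,D,E,G} | {F}.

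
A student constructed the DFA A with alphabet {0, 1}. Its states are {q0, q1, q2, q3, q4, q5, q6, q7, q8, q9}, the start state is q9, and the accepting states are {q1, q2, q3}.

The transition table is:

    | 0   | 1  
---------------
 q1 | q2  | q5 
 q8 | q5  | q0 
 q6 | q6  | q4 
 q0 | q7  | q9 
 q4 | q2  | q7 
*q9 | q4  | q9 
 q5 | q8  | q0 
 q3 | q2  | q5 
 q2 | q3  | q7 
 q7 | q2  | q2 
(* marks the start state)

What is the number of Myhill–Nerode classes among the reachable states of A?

Reachable states from the start: {q0,q2,q3,q4,q5,q7,q8,q9}. Unreachable: {q1,q6} — drop them.
Initial partition by acceptance: {q2,q3} | {q0,q4,q5,q7,q8,q9}.
On input 0, block {q0,q4,q5,q7,q8,q9} splits into {q0,q5,q8,q9} and {q4,q7}.
On input 1, block {q2,q3} splits into {q2} and {q3}.
Split {q0,q5,q8,q9} by δ(·,0) → {q0,q9} and {q5,q8}.
Split {q4,q7} by δ(·,1) → {q4} and {q7}.
On input 0, block {q0,q9} splits into {q0} and {q9}.
Stable partition: {q2} | {q0} | {q4} | {q3} | {q5,q8} | {q7} | {q9} — 7 equivalence classes.

7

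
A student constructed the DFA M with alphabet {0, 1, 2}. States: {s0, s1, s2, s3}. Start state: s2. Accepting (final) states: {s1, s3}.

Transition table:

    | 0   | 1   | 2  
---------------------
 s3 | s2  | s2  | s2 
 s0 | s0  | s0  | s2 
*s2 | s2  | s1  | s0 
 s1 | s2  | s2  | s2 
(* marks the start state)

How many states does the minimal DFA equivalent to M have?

Reachable states from the start: {s0,s1,s2}. Unreachable: {s3} — drop them.
P0 = {s1} | {s0,s2}.
Split {s0,s2} by δ(·,1) → {s0} and {s2}.
No further refinement is possible. Final partition (3 blocks): {s1} | {s0} | {s2}.

3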